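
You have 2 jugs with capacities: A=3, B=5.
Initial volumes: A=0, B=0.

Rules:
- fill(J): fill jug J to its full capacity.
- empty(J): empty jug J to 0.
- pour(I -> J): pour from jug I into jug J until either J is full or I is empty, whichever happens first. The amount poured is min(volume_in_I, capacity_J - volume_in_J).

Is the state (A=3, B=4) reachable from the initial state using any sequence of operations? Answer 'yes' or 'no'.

BFS from (A=0, B=0):
  1. fill(B) -> (A=0 B=5)
  2. pour(B -> A) -> (A=3 B=2)
  3. empty(A) -> (A=0 B=2)
  4. pour(B -> A) -> (A=2 B=0)
  5. fill(B) -> (A=2 B=5)
  6. pour(B -> A) -> (A=3 B=4)
Target reached → yes.

Answer: yes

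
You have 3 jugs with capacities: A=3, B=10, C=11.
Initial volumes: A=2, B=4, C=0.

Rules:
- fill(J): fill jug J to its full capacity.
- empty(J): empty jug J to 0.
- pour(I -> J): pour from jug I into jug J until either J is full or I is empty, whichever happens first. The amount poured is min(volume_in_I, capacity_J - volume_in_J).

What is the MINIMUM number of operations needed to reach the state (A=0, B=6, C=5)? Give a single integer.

Answer: 6

Derivation:
BFS from (A=2, B=4, C=0). One shortest path:
  1. fill(C) -> (A=2 B=4 C=11)
  2. pour(A -> B) -> (A=0 B=6 C=11)
  3. pour(C -> A) -> (A=3 B=6 C=8)
  4. empty(A) -> (A=0 B=6 C=8)
  5. pour(C -> A) -> (A=3 B=6 C=5)
  6. empty(A) -> (A=0 B=6 C=5)
Reached target in 6 moves.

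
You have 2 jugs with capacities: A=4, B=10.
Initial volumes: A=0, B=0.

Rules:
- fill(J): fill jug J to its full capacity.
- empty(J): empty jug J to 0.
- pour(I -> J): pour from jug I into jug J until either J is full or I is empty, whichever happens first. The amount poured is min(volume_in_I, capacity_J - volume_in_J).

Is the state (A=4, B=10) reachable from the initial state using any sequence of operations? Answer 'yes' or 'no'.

Answer: yes

Derivation:
BFS from (A=0, B=0):
  1. fill(A) -> (A=4 B=0)
  2. fill(B) -> (A=4 B=10)
Target reached → yes.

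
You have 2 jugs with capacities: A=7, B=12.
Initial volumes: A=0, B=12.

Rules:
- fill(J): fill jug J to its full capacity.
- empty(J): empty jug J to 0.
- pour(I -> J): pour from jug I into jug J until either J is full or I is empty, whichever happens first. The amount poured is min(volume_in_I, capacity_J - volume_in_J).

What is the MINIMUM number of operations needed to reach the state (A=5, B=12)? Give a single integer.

Answer: 4

Derivation:
BFS from (A=0, B=12). One shortest path:
  1. pour(B -> A) -> (A=7 B=5)
  2. empty(A) -> (A=0 B=5)
  3. pour(B -> A) -> (A=5 B=0)
  4. fill(B) -> (A=5 B=12)
Reached target in 4 moves.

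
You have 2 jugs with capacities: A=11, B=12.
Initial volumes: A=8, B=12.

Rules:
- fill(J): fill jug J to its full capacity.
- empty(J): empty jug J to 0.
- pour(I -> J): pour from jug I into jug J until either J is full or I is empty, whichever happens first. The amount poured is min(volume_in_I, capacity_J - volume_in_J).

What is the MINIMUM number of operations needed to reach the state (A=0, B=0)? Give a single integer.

Answer: 2

Derivation:
BFS from (A=8, B=12). One shortest path:
  1. empty(A) -> (A=0 B=12)
  2. empty(B) -> (A=0 B=0)
Reached target in 2 moves.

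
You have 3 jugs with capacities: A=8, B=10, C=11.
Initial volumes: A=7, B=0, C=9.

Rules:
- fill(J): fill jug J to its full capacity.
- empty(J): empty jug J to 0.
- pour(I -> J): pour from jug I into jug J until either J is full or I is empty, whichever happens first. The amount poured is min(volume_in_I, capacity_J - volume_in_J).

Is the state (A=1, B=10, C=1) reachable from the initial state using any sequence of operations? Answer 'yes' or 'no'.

BFS from (A=7, B=0, C=9):
  1. empty(A) -> (A=0 B=0 C=9)
  2. pour(C -> A) -> (A=8 B=0 C=1)
  3. empty(A) -> (A=0 B=0 C=1)
  4. pour(C -> A) -> (A=1 B=0 C=0)
  5. fill(C) -> (A=1 B=0 C=11)
  6. pour(C -> B) -> (A=1 B=10 C=1)
Target reached → yes.

Answer: yes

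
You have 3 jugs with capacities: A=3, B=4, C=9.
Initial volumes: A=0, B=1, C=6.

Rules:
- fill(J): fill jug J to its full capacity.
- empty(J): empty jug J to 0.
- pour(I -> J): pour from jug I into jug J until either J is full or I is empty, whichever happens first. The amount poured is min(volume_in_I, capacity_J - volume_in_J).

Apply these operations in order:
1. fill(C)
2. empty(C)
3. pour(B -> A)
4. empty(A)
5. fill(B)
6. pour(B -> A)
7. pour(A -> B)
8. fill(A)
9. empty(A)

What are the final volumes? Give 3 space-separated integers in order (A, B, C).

Step 1: fill(C) -> (A=0 B=1 C=9)
Step 2: empty(C) -> (A=0 B=1 C=0)
Step 3: pour(B -> A) -> (A=1 B=0 C=0)
Step 4: empty(A) -> (A=0 B=0 C=0)
Step 5: fill(B) -> (A=0 B=4 C=0)
Step 6: pour(B -> A) -> (A=3 B=1 C=0)
Step 7: pour(A -> B) -> (A=0 B=4 C=0)
Step 8: fill(A) -> (A=3 B=4 C=0)
Step 9: empty(A) -> (A=0 B=4 C=0)

Answer: 0 4 0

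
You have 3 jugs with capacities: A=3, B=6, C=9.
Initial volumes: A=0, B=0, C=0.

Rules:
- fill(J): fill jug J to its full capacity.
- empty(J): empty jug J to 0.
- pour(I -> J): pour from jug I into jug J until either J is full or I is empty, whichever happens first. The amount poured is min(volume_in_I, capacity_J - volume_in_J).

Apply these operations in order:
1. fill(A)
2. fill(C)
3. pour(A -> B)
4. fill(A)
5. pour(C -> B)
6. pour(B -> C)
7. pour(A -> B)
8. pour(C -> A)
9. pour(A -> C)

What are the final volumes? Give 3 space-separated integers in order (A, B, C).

Answer: 0 6 9

Derivation:
Step 1: fill(A) -> (A=3 B=0 C=0)
Step 2: fill(C) -> (A=3 B=0 C=9)
Step 3: pour(A -> B) -> (A=0 B=3 C=9)
Step 4: fill(A) -> (A=3 B=3 C=9)
Step 5: pour(C -> B) -> (A=3 B=6 C=6)
Step 6: pour(B -> C) -> (A=3 B=3 C=9)
Step 7: pour(A -> B) -> (A=0 B=6 C=9)
Step 8: pour(C -> A) -> (A=3 B=6 C=6)
Step 9: pour(A -> C) -> (A=0 B=6 C=9)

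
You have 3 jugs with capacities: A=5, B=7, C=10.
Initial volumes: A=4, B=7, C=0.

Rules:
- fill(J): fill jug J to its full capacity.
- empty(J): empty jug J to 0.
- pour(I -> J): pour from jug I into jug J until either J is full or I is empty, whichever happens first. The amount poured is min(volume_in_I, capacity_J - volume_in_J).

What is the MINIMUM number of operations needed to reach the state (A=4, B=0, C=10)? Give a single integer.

BFS from (A=4, B=7, C=0). One shortest path:
  1. empty(B) -> (A=4 B=0 C=0)
  2. fill(C) -> (A=4 B=0 C=10)
Reached target in 2 moves.

Answer: 2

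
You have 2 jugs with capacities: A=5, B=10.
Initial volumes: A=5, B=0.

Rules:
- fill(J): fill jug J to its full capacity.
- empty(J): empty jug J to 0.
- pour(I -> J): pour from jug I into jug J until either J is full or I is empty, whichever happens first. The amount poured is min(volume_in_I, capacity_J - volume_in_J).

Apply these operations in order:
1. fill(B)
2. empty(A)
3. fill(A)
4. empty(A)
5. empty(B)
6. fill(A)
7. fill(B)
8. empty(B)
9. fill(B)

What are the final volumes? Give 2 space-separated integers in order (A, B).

Step 1: fill(B) -> (A=5 B=10)
Step 2: empty(A) -> (A=0 B=10)
Step 3: fill(A) -> (A=5 B=10)
Step 4: empty(A) -> (A=0 B=10)
Step 5: empty(B) -> (A=0 B=0)
Step 6: fill(A) -> (A=5 B=0)
Step 7: fill(B) -> (A=5 B=10)
Step 8: empty(B) -> (A=5 B=0)
Step 9: fill(B) -> (A=5 B=10)

Answer: 5 10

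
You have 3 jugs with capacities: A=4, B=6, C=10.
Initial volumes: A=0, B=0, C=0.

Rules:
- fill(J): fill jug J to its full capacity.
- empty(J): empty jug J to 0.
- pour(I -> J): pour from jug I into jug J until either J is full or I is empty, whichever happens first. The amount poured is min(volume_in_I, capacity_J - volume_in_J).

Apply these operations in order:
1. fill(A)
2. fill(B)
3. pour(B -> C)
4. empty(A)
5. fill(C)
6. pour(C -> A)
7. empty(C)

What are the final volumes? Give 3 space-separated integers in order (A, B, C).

Step 1: fill(A) -> (A=4 B=0 C=0)
Step 2: fill(B) -> (A=4 B=6 C=0)
Step 3: pour(B -> C) -> (A=4 B=0 C=6)
Step 4: empty(A) -> (A=0 B=0 C=6)
Step 5: fill(C) -> (A=0 B=0 C=10)
Step 6: pour(C -> A) -> (A=4 B=0 C=6)
Step 7: empty(C) -> (A=4 B=0 C=0)

Answer: 4 0 0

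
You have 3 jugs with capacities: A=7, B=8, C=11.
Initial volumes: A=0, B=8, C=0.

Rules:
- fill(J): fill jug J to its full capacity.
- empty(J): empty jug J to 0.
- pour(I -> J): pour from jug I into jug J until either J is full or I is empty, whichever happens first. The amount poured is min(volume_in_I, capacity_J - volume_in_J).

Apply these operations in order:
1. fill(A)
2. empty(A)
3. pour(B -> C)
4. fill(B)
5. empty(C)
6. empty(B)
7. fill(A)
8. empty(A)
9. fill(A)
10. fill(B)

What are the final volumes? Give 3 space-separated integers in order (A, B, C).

Step 1: fill(A) -> (A=7 B=8 C=0)
Step 2: empty(A) -> (A=0 B=8 C=0)
Step 3: pour(B -> C) -> (A=0 B=0 C=8)
Step 4: fill(B) -> (A=0 B=8 C=8)
Step 5: empty(C) -> (A=0 B=8 C=0)
Step 6: empty(B) -> (A=0 B=0 C=0)
Step 7: fill(A) -> (A=7 B=0 C=0)
Step 8: empty(A) -> (A=0 B=0 C=0)
Step 9: fill(A) -> (A=7 B=0 C=0)
Step 10: fill(B) -> (A=7 B=8 C=0)

Answer: 7 8 0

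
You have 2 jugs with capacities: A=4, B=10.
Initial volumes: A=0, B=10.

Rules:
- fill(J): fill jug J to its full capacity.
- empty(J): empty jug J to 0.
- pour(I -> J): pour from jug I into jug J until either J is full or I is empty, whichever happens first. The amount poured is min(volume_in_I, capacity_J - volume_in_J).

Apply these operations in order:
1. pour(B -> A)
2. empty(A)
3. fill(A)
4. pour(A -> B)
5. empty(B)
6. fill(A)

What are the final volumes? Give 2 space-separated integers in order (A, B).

Step 1: pour(B -> A) -> (A=4 B=6)
Step 2: empty(A) -> (A=0 B=6)
Step 3: fill(A) -> (A=4 B=6)
Step 4: pour(A -> B) -> (A=0 B=10)
Step 5: empty(B) -> (A=0 B=0)
Step 6: fill(A) -> (A=4 B=0)

Answer: 4 0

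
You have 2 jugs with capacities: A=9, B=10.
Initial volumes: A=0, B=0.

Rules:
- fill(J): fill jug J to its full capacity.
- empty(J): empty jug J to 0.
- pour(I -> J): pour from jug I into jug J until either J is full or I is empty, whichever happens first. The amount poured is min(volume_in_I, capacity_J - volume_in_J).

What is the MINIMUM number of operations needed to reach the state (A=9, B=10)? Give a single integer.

Answer: 2

Derivation:
BFS from (A=0, B=0). One shortest path:
  1. fill(A) -> (A=9 B=0)
  2. fill(B) -> (A=9 B=10)
Reached target in 2 moves.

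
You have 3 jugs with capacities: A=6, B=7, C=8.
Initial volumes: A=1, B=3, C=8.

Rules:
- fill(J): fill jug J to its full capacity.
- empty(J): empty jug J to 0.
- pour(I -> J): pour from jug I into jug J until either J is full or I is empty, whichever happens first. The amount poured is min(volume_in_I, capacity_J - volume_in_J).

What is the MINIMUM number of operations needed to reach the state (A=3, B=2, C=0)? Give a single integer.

BFS from (A=1, B=3, C=8). One shortest path:
  1. empty(A) -> (A=0 B=3 C=8)
  2. pour(C -> A) -> (A=6 B=3 C=2)
  3. empty(A) -> (A=0 B=3 C=2)
  4. pour(B -> A) -> (A=3 B=0 C=2)
  5. pour(C -> B) -> (A=3 B=2 C=0)
Reached target in 5 moves.

Answer: 5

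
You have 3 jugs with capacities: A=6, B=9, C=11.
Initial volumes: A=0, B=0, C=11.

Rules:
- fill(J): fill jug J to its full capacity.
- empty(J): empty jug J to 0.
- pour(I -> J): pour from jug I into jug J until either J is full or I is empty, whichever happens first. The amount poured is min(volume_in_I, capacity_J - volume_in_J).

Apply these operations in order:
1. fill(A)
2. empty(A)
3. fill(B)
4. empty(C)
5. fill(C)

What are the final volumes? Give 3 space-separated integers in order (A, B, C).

Answer: 0 9 11

Derivation:
Step 1: fill(A) -> (A=6 B=0 C=11)
Step 2: empty(A) -> (A=0 B=0 C=11)
Step 3: fill(B) -> (A=0 B=9 C=11)
Step 4: empty(C) -> (A=0 B=9 C=0)
Step 5: fill(C) -> (A=0 B=9 C=11)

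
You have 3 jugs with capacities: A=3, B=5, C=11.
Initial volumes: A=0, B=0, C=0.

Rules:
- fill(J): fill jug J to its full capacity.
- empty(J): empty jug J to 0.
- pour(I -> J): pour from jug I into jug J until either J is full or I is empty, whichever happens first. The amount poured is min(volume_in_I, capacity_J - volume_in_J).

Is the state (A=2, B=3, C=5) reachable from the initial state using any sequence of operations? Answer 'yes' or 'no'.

BFS explored all 208 reachable states.
Reachable set includes: (0,0,0), (0,0,1), (0,0,2), (0,0,3), (0,0,4), (0,0,5), (0,0,6), (0,0,7), (0,0,8), (0,0,9), (0,0,10), (0,0,11) ...
Target (A=2, B=3, C=5) not in reachable set → no.

Answer: no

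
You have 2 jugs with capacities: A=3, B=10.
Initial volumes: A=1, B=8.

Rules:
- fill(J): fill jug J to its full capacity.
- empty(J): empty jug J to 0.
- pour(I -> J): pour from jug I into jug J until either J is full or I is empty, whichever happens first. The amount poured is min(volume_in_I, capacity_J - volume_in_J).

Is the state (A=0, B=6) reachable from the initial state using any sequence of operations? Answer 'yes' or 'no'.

BFS from (A=1, B=8):
  1. pour(B -> A) -> (A=3 B=6)
  2. empty(A) -> (A=0 B=6)
Target reached → yes.

Answer: yes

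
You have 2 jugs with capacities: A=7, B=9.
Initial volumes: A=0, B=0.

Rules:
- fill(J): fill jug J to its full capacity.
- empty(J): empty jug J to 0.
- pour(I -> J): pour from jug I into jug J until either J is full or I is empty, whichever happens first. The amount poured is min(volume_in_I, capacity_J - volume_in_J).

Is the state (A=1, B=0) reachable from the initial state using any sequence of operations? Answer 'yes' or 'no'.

Answer: yes

Derivation:
BFS from (A=0, B=0):
  1. fill(A) -> (A=7 B=0)
  2. pour(A -> B) -> (A=0 B=7)
  3. fill(A) -> (A=7 B=7)
  4. pour(A -> B) -> (A=5 B=9)
  5. empty(B) -> (A=5 B=0)
  6. pour(A -> B) -> (A=0 B=5)
  7. fill(A) -> (A=7 B=5)
  8. pour(A -> B) -> (A=3 B=9)
  9. empty(B) -> (A=3 B=0)
  10. pour(A -> B) -> (A=0 B=3)
  11. fill(A) -> (A=7 B=3)
  12. pour(A -> B) -> (A=1 B=9)
  13. empty(B) -> (A=1 B=0)
Target reached → yes.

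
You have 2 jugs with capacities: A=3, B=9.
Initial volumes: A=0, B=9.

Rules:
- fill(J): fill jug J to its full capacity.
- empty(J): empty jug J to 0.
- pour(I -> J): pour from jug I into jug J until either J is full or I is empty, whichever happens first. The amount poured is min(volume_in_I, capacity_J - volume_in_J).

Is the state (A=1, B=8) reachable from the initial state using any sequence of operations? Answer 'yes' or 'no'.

Answer: no

Derivation:
BFS explored all 8 reachable states.
Reachable set includes: (0,0), (0,3), (0,6), (0,9), (3,0), (3,3), (3,6), (3,9)
Target (A=1, B=8) not in reachable set → no.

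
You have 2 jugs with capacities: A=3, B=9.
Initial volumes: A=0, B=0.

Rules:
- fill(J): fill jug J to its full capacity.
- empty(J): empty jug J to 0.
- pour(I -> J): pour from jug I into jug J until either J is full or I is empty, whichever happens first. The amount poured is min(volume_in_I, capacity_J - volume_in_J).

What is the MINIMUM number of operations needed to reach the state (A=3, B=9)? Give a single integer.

Answer: 2

Derivation:
BFS from (A=0, B=0). One shortest path:
  1. fill(A) -> (A=3 B=0)
  2. fill(B) -> (A=3 B=9)
Reached target in 2 moves.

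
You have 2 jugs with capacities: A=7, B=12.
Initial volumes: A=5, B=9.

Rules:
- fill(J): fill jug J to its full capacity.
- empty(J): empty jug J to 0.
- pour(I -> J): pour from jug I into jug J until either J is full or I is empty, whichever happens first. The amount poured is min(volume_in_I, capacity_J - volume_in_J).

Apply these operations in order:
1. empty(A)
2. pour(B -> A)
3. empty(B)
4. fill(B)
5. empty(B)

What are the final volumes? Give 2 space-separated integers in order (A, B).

Answer: 7 0

Derivation:
Step 1: empty(A) -> (A=0 B=9)
Step 2: pour(B -> A) -> (A=7 B=2)
Step 3: empty(B) -> (A=7 B=0)
Step 4: fill(B) -> (A=7 B=12)
Step 5: empty(B) -> (A=7 B=0)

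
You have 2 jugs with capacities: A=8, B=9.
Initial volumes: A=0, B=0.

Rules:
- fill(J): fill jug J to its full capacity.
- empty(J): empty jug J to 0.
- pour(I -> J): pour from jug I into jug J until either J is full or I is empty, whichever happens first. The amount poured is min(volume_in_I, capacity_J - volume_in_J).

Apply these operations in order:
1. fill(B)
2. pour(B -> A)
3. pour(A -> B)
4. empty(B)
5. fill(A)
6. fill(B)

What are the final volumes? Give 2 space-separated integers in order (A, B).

Answer: 8 9

Derivation:
Step 1: fill(B) -> (A=0 B=9)
Step 2: pour(B -> A) -> (A=8 B=1)
Step 3: pour(A -> B) -> (A=0 B=9)
Step 4: empty(B) -> (A=0 B=0)
Step 5: fill(A) -> (A=8 B=0)
Step 6: fill(B) -> (A=8 B=9)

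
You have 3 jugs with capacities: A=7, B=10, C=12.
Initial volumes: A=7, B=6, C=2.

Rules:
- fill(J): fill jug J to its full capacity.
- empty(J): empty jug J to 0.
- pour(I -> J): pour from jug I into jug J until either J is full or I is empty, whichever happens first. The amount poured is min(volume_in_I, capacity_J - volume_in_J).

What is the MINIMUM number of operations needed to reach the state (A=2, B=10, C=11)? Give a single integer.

Answer: 7

Derivation:
BFS from (A=7, B=6, C=2). One shortest path:
  1. empty(C) -> (A=7 B=6 C=0)
  2. pour(A -> C) -> (A=0 B=6 C=7)
  3. pour(B -> A) -> (A=6 B=0 C=7)
  4. fill(B) -> (A=6 B=10 C=7)
  5. pour(B -> A) -> (A=7 B=9 C=7)
  6. pour(A -> C) -> (A=2 B=9 C=12)
  7. pour(C -> B) -> (A=2 B=10 C=11)
Reached target in 7 moves.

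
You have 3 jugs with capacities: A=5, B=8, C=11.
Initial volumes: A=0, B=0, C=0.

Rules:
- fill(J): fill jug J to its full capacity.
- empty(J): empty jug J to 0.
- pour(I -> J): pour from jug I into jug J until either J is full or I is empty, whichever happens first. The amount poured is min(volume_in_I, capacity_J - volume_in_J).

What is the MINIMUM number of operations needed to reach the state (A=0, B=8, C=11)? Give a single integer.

Answer: 2

Derivation:
BFS from (A=0, B=0, C=0). One shortest path:
  1. fill(B) -> (A=0 B=8 C=0)
  2. fill(C) -> (A=0 B=8 C=11)
Reached target in 2 moves.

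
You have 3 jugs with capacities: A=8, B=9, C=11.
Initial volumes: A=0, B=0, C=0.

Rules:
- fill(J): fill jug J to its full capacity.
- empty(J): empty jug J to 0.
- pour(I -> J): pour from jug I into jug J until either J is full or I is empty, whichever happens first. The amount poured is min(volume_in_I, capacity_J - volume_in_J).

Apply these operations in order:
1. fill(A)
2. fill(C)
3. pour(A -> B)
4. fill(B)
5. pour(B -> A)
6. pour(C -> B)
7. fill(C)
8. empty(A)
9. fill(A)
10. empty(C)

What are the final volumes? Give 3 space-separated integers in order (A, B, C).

Answer: 8 9 0

Derivation:
Step 1: fill(A) -> (A=8 B=0 C=0)
Step 2: fill(C) -> (A=8 B=0 C=11)
Step 3: pour(A -> B) -> (A=0 B=8 C=11)
Step 4: fill(B) -> (A=0 B=9 C=11)
Step 5: pour(B -> A) -> (A=8 B=1 C=11)
Step 6: pour(C -> B) -> (A=8 B=9 C=3)
Step 7: fill(C) -> (A=8 B=9 C=11)
Step 8: empty(A) -> (A=0 B=9 C=11)
Step 9: fill(A) -> (A=8 B=9 C=11)
Step 10: empty(C) -> (A=8 B=9 C=0)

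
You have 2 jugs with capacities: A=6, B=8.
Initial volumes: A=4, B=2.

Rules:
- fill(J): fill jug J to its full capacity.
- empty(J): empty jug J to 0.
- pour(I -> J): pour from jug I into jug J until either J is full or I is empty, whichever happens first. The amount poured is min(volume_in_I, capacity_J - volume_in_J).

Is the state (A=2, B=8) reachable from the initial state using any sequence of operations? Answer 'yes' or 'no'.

Answer: yes

Derivation:
BFS from (A=4, B=2):
  1. empty(A) -> (A=0 B=2)
  2. pour(B -> A) -> (A=2 B=0)
  3. fill(B) -> (A=2 B=8)
Target reached → yes.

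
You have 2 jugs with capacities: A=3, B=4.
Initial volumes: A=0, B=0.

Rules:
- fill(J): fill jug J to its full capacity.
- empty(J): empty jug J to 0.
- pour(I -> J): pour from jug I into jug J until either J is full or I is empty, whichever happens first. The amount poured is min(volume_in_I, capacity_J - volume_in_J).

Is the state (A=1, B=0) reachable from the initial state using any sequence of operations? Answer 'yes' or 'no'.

Answer: yes

Derivation:
BFS from (A=0, B=0):
  1. fill(B) -> (A=0 B=4)
  2. pour(B -> A) -> (A=3 B=1)
  3. empty(A) -> (A=0 B=1)
  4. pour(B -> A) -> (A=1 B=0)
Target reached → yes.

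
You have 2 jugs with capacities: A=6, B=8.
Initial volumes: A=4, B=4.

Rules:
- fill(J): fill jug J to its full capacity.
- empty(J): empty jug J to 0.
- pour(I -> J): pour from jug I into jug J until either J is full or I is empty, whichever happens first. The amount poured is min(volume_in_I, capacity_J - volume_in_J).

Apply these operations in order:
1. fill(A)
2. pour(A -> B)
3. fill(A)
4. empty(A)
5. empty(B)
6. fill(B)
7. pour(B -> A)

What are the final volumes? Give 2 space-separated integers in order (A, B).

Step 1: fill(A) -> (A=6 B=4)
Step 2: pour(A -> B) -> (A=2 B=8)
Step 3: fill(A) -> (A=6 B=8)
Step 4: empty(A) -> (A=0 B=8)
Step 5: empty(B) -> (A=0 B=0)
Step 6: fill(B) -> (A=0 B=8)
Step 7: pour(B -> A) -> (A=6 B=2)

Answer: 6 2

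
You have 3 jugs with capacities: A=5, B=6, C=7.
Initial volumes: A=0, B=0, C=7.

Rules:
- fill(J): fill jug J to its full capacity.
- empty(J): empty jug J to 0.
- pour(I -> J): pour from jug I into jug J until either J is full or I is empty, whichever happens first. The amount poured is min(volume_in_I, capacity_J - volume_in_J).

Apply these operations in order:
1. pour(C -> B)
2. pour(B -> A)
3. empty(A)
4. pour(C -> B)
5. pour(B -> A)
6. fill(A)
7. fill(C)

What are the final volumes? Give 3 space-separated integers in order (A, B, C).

Step 1: pour(C -> B) -> (A=0 B=6 C=1)
Step 2: pour(B -> A) -> (A=5 B=1 C=1)
Step 3: empty(A) -> (A=0 B=1 C=1)
Step 4: pour(C -> B) -> (A=0 B=2 C=0)
Step 5: pour(B -> A) -> (A=2 B=0 C=0)
Step 6: fill(A) -> (A=5 B=0 C=0)
Step 7: fill(C) -> (A=5 B=0 C=7)

Answer: 5 0 7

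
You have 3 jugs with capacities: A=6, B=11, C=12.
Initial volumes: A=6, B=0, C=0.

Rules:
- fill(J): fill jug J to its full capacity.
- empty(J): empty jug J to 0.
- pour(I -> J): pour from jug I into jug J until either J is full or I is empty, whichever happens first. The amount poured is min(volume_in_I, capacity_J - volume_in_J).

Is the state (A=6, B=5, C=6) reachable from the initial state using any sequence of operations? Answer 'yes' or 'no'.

BFS from (A=6, B=0, C=0):
  1. fill(B) -> (A=6 B=11 C=0)
  2. pour(A -> C) -> (A=0 B=11 C=6)
  3. pour(B -> A) -> (A=6 B=5 C=6)
Target reached → yes.

Answer: yes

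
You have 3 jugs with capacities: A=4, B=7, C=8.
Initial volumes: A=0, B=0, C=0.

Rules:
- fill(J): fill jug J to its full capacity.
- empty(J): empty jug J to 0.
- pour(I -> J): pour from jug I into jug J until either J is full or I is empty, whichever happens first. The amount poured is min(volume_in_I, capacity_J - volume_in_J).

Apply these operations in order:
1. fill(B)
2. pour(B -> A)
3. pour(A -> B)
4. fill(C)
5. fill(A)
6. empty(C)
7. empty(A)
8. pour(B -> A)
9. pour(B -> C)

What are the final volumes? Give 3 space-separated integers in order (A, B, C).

Answer: 4 0 3

Derivation:
Step 1: fill(B) -> (A=0 B=7 C=0)
Step 2: pour(B -> A) -> (A=4 B=3 C=0)
Step 3: pour(A -> B) -> (A=0 B=7 C=0)
Step 4: fill(C) -> (A=0 B=7 C=8)
Step 5: fill(A) -> (A=4 B=7 C=8)
Step 6: empty(C) -> (A=4 B=7 C=0)
Step 7: empty(A) -> (A=0 B=7 C=0)
Step 8: pour(B -> A) -> (A=4 B=3 C=0)
Step 9: pour(B -> C) -> (A=4 B=0 C=3)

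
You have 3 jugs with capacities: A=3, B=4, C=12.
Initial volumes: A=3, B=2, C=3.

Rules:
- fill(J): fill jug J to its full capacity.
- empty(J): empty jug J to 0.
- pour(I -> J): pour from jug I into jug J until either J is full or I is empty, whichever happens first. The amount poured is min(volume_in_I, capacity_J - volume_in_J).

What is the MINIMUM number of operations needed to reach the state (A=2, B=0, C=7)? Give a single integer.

Answer: 4

Derivation:
BFS from (A=3, B=2, C=3). One shortest path:
  1. empty(A) -> (A=0 B=2 C=3)
  2. pour(B -> A) -> (A=2 B=0 C=3)
  3. fill(B) -> (A=2 B=4 C=3)
  4. pour(B -> C) -> (A=2 B=0 C=7)
Reached target in 4 moves.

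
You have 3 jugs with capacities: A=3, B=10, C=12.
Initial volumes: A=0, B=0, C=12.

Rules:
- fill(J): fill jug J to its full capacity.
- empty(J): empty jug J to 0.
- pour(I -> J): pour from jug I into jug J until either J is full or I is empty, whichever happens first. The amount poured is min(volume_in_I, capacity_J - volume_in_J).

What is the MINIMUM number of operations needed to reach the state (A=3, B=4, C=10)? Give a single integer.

BFS from (A=0, B=0, C=12). One shortest path:
  1. fill(B) -> (A=0 B=10 C=12)
  2. empty(C) -> (A=0 B=10 C=0)
  3. pour(B -> C) -> (A=0 B=0 C=10)
  4. fill(B) -> (A=0 B=10 C=10)
  5. pour(B -> A) -> (A=3 B=7 C=10)
  6. empty(A) -> (A=0 B=7 C=10)
  7. pour(B -> A) -> (A=3 B=4 C=10)
Reached target in 7 moves.

Answer: 7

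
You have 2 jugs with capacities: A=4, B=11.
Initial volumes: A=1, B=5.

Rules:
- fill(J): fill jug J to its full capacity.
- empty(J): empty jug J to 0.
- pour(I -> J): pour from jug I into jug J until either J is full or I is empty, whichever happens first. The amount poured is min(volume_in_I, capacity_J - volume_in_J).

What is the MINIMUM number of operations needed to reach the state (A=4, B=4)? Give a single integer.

BFS from (A=1, B=5). One shortest path:
  1. fill(A) -> (A=4 B=5)
  2. empty(B) -> (A=4 B=0)
  3. pour(A -> B) -> (A=0 B=4)
  4. fill(A) -> (A=4 B=4)
Reached target in 4 moves.

Answer: 4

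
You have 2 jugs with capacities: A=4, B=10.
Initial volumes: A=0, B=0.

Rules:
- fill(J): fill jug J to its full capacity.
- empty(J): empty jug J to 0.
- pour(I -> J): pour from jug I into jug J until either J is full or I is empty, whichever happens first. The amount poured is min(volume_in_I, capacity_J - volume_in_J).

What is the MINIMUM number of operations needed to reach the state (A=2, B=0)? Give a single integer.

BFS from (A=0, B=0). One shortest path:
  1. fill(B) -> (A=0 B=10)
  2. pour(B -> A) -> (A=4 B=6)
  3. empty(A) -> (A=0 B=6)
  4. pour(B -> A) -> (A=4 B=2)
  5. empty(A) -> (A=0 B=2)
  6. pour(B -> A) -> (A=2 B=0)
Reached target in 6 moves.

Answer: 6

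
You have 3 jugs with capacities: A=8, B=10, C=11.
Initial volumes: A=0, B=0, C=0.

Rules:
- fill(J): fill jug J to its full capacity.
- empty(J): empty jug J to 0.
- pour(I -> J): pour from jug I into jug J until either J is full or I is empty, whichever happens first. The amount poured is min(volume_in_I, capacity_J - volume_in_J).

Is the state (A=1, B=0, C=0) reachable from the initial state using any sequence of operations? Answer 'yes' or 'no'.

BFS from (A=0, B=0, C=0):
  1. fill(C) -> (A=0 B=0 C=11)
  2. pour(C -> B) -> (A=0 B=10 C=1)
  3. empty(B) -> (A=0 B=0 C=1)
  4. pour(C -> A) -> (A=1 B=0 C=0)
Target reached → yes.

Answer: yes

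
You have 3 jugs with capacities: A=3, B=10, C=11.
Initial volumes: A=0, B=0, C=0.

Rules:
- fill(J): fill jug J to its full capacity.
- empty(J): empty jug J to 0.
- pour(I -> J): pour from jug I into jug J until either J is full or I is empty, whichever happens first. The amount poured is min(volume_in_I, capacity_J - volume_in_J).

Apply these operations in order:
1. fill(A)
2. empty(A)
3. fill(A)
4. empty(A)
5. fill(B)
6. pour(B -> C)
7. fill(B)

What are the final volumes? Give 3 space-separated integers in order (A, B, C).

Answer: 0 10 10

Derivation:
Step 1: fill(A) -> (A=3 B=0 C=0)
Step 2: empty(A) -> (A=0 B=0 C=0)
Step 3: fill(A) -> (A=3 B=0 C=0)
Step 4: empty(A) -> (A=0 B=0 C=0)
Step 5: fill(B) -> (A=0 B=10 C=0)
Step 6: pour(B -> C) -> (A=0 B=0 C=10)
Step 7: fill(B) -> (A=0 B=10 C=10)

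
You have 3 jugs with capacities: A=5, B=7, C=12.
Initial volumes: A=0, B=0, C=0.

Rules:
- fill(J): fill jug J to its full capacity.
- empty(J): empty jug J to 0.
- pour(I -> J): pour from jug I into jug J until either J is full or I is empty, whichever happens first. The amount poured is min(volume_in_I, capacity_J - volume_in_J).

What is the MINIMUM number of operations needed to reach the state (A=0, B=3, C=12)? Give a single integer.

Answer: 7

Derivation:
BFS from (A=0, B=0, C=0). One shortest path:
  1. fill(A) -> (A=5 B=0 C=0)
  2. fill(C) -> (A=5 B=0 C=12)
  3. pour(A -> B) -> (A=0 B=5 C=12)
  4. fill(A) -> (A=5 B=5 C=12)
  5. pour(A -> B) -> (A=3 B=7 C=12)
  6. empty(B) -> (A=3 B=0 C=12)
  7. pour(A -> B) -> (A=0 B=3 C=12)
Reached target in 7 moves.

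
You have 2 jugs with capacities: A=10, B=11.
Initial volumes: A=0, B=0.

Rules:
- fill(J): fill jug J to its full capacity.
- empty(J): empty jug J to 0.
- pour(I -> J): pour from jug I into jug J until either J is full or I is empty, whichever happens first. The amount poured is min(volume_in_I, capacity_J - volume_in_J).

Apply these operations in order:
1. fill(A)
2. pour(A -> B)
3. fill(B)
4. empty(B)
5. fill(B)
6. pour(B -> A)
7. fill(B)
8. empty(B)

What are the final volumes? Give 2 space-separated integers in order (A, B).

Step 1: fill(A) -> (A=10 B=0)
Step 2: pour(A -> B) -> (A=0 B=10)
Step 3: fill(B) -> (A=0 B=11)
Step 4: empty(B) -> (A=0 B=0)
Step 5: fill(B) -> (A=0 B=11)
Step 6: pour(B -> A) -> (A=10 B=1)
Step 7: fill(B) -> (A=10 B=11)
Step 8: empty(B) -> (A=10 B=0)

Answer: 10 0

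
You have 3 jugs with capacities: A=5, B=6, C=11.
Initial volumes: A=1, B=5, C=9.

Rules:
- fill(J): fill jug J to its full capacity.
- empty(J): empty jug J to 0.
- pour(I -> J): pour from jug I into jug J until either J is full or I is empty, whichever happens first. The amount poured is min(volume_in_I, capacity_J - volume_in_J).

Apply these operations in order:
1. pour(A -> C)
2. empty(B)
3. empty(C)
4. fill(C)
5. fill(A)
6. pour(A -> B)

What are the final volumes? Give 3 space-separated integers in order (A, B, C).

Answer: 0 5 11

Derivation:
Step 1: pour(A -> C) -> (A=0 B=5 C=10)
Step 2: empty(B) -> (A=0 B=0 C=10)
Step 3: empty(C) -> (A=0 B=0 C=0)
Step 4: fill(C) -> (A=0 B=0 C=11)
Step 5: fill(A) -> (A=5 B=0 C=11)
Step 6: pour(A -> B) -> (A=0 B=5 C=11)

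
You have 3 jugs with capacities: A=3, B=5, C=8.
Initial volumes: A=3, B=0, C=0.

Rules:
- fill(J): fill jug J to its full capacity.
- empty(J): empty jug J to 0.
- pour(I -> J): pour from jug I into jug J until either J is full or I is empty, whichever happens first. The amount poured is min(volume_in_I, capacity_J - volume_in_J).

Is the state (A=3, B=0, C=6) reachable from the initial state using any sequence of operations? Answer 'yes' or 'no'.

Answer: yes

Derivation:
BFS from (A=3, B=0, C=0):
  1. pour(A -> C) -> (A=0 B=0 C=3)
  2. fill(A) -> (A=3 B=0 C=3)
  3. pour(A -> C) -> (A=0 B=0 C=6)
  4. fill(A) -> (A=3 B=0 C=6)
Target reached → yes.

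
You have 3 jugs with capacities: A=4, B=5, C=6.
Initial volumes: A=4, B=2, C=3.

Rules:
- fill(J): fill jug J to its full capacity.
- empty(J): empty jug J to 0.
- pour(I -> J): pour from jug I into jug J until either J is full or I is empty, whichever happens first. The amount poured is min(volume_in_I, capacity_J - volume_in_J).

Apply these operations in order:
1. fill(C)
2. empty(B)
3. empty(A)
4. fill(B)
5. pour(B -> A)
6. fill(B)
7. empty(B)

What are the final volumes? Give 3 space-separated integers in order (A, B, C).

Answer: 4 0 6

Derivation:
Step 1: fill(C) -> (A=4 B=2 C=6)
Step 2: empty(B) -> (A=4 B=0 C=6)
Step 3: empty(A) -> (A=0 B=0 C=6)
Step 4: fill(B) -> (A=0 B=5 C=6)
Step 5: pour(B -> A) -> (A=4 B=1 C=6)
Step 6: fill(B) -> (A=4 B=5 C=6)
Step 7: empty(B) -> (A=4 B=0 C=6)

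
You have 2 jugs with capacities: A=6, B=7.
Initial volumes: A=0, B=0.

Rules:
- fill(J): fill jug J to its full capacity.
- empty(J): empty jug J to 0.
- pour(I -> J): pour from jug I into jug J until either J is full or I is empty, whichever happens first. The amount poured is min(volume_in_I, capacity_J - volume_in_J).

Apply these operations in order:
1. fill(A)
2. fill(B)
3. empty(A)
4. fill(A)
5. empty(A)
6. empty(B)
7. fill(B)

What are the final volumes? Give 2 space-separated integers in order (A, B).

Step 1: fill(A) -> (A=6 B=0)
Step 2: fill(B) -> (A=6 B=7)
Step 3: empty(A) -> (A=0 B=7)
Step 4: fill(A) -> (A=6 B=7)
Step 5: empty(A) -> (A=0 B=7)
Step 6: empty(B) -> (A=0 B=0)
Step 7: fill(B) -> (A=0 B=7)

Answer: 0 7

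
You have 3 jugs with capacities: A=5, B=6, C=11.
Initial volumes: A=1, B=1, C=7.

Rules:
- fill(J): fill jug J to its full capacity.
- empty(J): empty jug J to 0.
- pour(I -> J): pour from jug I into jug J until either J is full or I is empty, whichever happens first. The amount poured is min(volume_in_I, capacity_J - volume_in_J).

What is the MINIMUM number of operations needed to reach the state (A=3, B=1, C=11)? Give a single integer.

Answer: 4

Derivation:
BFS from (A=1, B=1, C=7). One shortest path:
  1. pour(C -> A) -> (A=5 B=1 C=3)
  2. empty(A) -> (A=0 B=1 C=3)
  3. pour(C -> A) -> (A=3 B=1 C=0)
  4. fill(C) -> (A=3 B=1 C=11)
Reached target in 4 moves.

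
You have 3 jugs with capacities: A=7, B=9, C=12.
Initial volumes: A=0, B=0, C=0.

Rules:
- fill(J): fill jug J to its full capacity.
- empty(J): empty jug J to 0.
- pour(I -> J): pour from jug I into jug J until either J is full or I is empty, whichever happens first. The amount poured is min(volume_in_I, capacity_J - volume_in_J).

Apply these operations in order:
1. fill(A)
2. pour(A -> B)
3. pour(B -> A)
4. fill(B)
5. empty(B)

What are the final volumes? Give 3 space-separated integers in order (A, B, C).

Step 1: fill(A) -> (A=7 B=0 C=0)
Step 2: pour(A -> B) -> (A=0 B=7 C=0)
Step 3: pour(B -> A) -> (A=7 B=0 C=0)
Step 4: fill(B) -> (A=7 B=9 C=0)
Step 5: empty(B) -> (A=7 B=0 C=0)

Answer: 7 0 0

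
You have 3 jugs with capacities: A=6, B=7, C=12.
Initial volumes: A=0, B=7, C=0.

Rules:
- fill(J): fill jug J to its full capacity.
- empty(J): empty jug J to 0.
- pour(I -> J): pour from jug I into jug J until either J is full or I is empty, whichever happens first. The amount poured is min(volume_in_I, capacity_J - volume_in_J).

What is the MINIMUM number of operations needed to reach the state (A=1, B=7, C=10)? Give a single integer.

Answer: 8

Derivation:
BFS from (A=0, B=7, C=0). One shortest path:
  1. fill(A) -> (A=6 B=7 C=0)
  2. pour(B -> C) -> (A=6 B=0 C=7)
  3. pour(A -> C) -> (A=1 B=0 C=12)
  4. pour(C -> B) -> (A=1 B=7 C=5)
  5. empty(B) -> (A=1 B=0 C=5)
  6. pour(C -> B) -> (A=1 B=5 C=0)
  7. fill(C) -> (A=1 B=5 C=12)
  8. pour(C -> B) -> (A=1 B=7 C=10)
Reached target in 8 moves.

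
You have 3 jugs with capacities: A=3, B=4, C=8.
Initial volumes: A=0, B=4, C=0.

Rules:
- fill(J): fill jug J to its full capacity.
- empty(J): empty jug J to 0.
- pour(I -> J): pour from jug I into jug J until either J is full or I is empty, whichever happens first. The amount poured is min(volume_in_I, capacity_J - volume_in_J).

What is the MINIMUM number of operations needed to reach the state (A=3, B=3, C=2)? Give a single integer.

BFS from (A=0, B=4, C=0). One shortest path:
  1. empty(B) -> (A=0 B=0 C=0)
  2. fill(C) -> (A=0 B=0 C=8)
  3. pour(C -> A) -> (A=3 B=0 C=5)
  4. pour(A -> B) -> (A=0 B=3 C=5)
  5. pour(C -> A) -> (A=3 B=3 C=2)
Reached target in 5 moves.

Answer: 5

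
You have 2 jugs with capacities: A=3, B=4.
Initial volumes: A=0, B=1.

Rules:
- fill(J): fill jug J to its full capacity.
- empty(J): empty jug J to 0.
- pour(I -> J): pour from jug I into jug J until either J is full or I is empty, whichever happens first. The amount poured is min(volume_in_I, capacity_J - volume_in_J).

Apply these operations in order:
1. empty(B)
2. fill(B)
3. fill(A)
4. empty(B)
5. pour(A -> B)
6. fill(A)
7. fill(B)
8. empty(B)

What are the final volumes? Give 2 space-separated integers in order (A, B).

Answer: 3 0

Derivation:
Step 1: empty(B) -> (A=0 B=0)
Step 2: fill(B) -> (A=0 B=4)
Step 3: fill(A) -> (A=3 B=4)
Step 4: empty(B) -> (A=3 B=0)
Step 5: pour(A -> B) -> (A=0 B=3)
Step 6: fill(A) -> (A=3 B=3)
Step 7: fill(B) -> (A=3 B=4)
Step 8: empty(B) -> (A=3 B=0)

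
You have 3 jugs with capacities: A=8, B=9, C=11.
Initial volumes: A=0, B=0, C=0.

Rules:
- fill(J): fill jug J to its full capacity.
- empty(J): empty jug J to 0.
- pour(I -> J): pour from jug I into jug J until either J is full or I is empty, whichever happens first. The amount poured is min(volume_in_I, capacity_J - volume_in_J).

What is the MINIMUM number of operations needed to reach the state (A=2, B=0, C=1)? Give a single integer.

Answer: 6

Derivation:
BFS from (A=0, B=0, C=0). One shortest path:
  1. fill(C) -> (A=0 B=0 C=11)
  2. pour(C -> B) -> (A=0 B=9 C=2)
  3. pour(B -> A) -> (A=8 B=1 C=2)
  4. empty(A) -> (A=0 B=1 C=2)
  5. pour(C -> A) -> (A=2 B=1 C=0)
  6. pour(B -> C) -> (A=2 B=0 C=1)
Reached target in 6 moves.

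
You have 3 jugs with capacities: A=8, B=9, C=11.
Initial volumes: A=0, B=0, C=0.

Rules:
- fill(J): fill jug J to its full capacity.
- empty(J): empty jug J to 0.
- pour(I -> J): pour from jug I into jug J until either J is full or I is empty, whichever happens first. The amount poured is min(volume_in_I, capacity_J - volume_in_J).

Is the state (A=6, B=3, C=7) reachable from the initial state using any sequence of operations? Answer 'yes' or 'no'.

BFS explored all 520 reachable states.
Reachable set includes: (0,0,0), (0,0,1), (0,0,2), (0,0,3), (0,0,4), (0,0,5), (0,0,6), (0,0,7), (0,0,8), (0,0,9), (0,0,10), (0,0,11) ...
Target (A=6, B=3, C=7) not in reachable set → no.

Answer: no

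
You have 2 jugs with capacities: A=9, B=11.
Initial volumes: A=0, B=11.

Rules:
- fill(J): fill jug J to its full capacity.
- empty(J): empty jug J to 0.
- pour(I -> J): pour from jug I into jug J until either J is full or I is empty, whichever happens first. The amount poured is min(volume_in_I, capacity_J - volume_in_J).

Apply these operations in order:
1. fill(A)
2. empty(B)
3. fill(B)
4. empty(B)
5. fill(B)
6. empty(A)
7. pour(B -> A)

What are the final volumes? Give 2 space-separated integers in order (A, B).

Answer: 9 2

Derivation:
Step 1: fill(A) -> (A=9 B=11)
Step 2: empty(B) -> (A=9 B=0)
Step 3: fill(B) -> (A=9 B=11)
Step 4: empty(B) -> (A=9 B=0)
Step 5: fill(B) -> (A=9 B=11)
Step 6: empty(A) -> (A=0 B=11)
Step 7: pour(B -> A) -> (A=9 B=2)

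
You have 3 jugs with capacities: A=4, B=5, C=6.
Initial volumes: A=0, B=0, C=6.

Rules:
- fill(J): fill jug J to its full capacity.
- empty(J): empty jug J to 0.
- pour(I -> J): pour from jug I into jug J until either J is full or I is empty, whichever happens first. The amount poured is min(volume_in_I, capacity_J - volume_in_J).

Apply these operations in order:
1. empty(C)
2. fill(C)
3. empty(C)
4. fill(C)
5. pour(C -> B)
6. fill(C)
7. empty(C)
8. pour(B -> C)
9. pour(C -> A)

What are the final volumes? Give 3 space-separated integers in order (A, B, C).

Answer: 4 0 1

Derivation:
Step 1: empty(C) -> (A=0 B=0 C=0)
Step 2: fill(C) -> (A=0 B=0 C=6)
Step 3: empty(C) -> (A=0 B=0 C=0)
Step 4: fill(C) -> (A=0 B=0 C=6)
Step 5: pour(C -> B) -> (A=0 B=5 C=1)
Step 6: fill(C) -> (A=0 B=5 C=6)
Step 7: empty(C) -> (A=0 B=5 C=0)
Step 8: pour(B -> C) -> (A=0 B=0 C=5)
Step 9: pour(C -> A) -> (A=4 B=0 C=1)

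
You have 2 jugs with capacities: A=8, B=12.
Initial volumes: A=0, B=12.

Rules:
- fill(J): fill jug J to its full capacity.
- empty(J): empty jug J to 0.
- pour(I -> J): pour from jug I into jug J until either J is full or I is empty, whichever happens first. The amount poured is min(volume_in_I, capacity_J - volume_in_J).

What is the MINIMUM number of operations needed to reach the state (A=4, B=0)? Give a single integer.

Answer: 3

Derivation:
BFS from (A=0, B=12). One shortest path:
  1. pour(B -> A) -> (A=8 B=4)
  2. empty(A) -> (A=0 B=4)
  3. pour(B -> A) -> (A=4 B=0)
Reached target in 3 moves.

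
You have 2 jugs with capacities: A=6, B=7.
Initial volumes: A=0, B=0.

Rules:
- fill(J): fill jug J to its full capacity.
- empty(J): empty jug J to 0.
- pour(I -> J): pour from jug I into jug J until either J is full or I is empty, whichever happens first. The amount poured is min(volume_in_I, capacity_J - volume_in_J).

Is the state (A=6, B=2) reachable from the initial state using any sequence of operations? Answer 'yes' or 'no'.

BFS from (A=0, B=0):
  1. fill(B) -> (A=0 B=7)
  2. pour(B -> A) -> (A=6 B=1)
  3. empty(A) -> (A=0 B=1)
  4. pour(B -> A) -> (A=1 B=0)
  5. fill(B) -> (A=1 B=7)
  6. pour(B -> A) -> (A=6 B=2)
Target reached → yes.

Answer: yes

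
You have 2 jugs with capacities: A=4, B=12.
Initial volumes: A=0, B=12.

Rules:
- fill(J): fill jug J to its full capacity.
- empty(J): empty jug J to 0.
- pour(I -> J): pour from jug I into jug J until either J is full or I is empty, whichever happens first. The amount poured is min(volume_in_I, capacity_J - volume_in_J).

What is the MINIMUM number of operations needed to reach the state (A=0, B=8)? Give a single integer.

BFS from (A=0, B=12). One shortest path:
  1. pour(B -> A) -> (A=4 B=8)
  2. empty(A) -> (A=0 B=8)
Reached target in 2 moves.

Answer: 2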